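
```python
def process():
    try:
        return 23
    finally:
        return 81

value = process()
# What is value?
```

Step-by-step execution trace:
1. `process()` enters try: `return 23` sets pending return value 23.
2. Before returning, `finally: return 81` runs and overrides the pending return.
3. process() returns 81 → value = 81.
Result: 81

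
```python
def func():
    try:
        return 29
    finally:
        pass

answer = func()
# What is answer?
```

Step-by-step execution trace:
1. `func()` enters try: `return 29` sets pending return value 29.
2. Before returning, `finally: pass` runs (no effect).
3. func() returns 29 → answer = 29.
Result: 29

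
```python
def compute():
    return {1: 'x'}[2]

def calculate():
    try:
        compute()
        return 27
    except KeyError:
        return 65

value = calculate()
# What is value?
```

Step-by-step execution trace:
1. `calculate()` calls `compute()`.
2. `compute()` evaluates `{1: 'x'}[2]`, which raises KeyError; it propagates to the caller.
3. `return 27` is not reached.
4. `except KeyError` in calculate matches → returns 65.
5. value = 65.
Result: 65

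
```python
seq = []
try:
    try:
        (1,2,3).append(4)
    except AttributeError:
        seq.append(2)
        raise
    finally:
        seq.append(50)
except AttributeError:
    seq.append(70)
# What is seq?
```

Step-by-step execution trace:
1. Inner try: `(1,2,3).append(4)` raises AttributeError.
2. Inner `except AttributeError` matches → `seq.append(2)` → seq = [2].
3. bare `raise` re-raises AttributeError.
4. Inner `finally` runs during unwinding: `seq.append(50)` → seq = [2, 50].
5. Outer `except AttributeError` matches → `seq.append(70)` → seq = [2, 50, 70].
Result: [2, 50, 70]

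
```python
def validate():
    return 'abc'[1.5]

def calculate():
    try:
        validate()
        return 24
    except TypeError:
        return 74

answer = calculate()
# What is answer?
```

Step-by-step execution trace:
1. `calculate()` calls `validate()`.
2. `validate()` evaluates `'abc'[1.5]`, which raises TypeError; it propagates to the caller.
3. `return 24` is not reached.
4. `except TypeError` in calculate matches → returns 74.
5. answer = 74.
Result: 74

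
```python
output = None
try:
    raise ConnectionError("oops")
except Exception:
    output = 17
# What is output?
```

Step-by-step execution trace:
1. `raise ConnectionError(...)` raises ConnectionError.
2. `except Exception` matches (ConnectionError is a subclass of Exception) → output = 17.
Result: 17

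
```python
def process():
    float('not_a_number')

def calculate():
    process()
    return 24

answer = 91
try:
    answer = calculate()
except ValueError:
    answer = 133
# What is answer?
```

Step-by-step execution trace:
1. answer starts at 91.
2. try: `calculate()` calls `process()`.
3. `process()` evaluates `float('not_a_number')`, which raises ValueError; it propagates through calculate (uncaught).
4. `return 24` in calculate is not reached; the assignment to answer does not complete.
5. `except ValueError` matches → answer = 133.
Result: 133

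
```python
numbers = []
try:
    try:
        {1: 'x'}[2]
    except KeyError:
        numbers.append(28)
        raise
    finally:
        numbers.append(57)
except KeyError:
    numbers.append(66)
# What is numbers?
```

Step-by-step execution trace:
1. Inner try: `{1: 'x'}[2]` raises KeyError.
2. Inner `except KeyError` matches → `numbers.append(28)` → numbers = [28].
3. bare `raise` re-raises KeyError.
4. Inner `finally` runs during unwinding: `numbers.append(57)` → numbers = [28, 57].
5. Outer `except KeyError` matches → `numbers.append(66)` → numbers = [28, 57, 66].
Result: [28, 57, 66]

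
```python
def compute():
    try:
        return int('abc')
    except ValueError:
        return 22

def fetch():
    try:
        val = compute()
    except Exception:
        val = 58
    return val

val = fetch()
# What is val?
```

Step-by-step execution trace:
1. `fetch()` calls `compute()`.
2. In compute: `int('abc')` raises ValueError; `except ValueError` catches it → returns 22.
3. In fetch: `val = compute()` → val = 22. No exception reaches fetch.
4. `except Exception` is skipped; fetch returns 22.
5. val = 22.
Result: 22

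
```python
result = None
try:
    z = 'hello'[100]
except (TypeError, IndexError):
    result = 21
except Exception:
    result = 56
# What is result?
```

Step-by-step execution trace:
1. `z = 'hello'[100]` raises IndexError.
2. `except (TypeError, IndexError)` matches (IndexError is in the tuple) → result = 21.
3. `except Exception` is not reached.
Result: 21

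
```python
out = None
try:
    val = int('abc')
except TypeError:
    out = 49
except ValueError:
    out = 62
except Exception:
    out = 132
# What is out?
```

Step-by-step execution trace:
1. `val = int('abc')` raises ValueError.
2. `except TypeError` does not match ValueError; skipped.
3. `except ValueError` matches → out = 62.
4. Remaining except clauses are skipped.
Result: 62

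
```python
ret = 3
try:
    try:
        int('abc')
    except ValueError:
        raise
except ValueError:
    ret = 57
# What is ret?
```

Step-by-step execution trace:
1. Inner try: `int('abc')` raises ValueError.
2. Inner `except ValueError` matches; bare `raise` re-raises the same ValueError.
3. Outer `except ValueError` matches → ret = 57.
Result: 57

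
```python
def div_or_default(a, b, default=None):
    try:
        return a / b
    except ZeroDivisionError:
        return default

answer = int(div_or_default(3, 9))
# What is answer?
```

Step-by-step execution trace:
1. `div_or_default(3, 9)` enters try: `return 3 / 9` → returns 0.3333333333333333. No exception raised.
2. `except ZeroDivisionError` is skipped.
3. `int(0.3333333333333333)` → 0 → answer = 0.
Result: 0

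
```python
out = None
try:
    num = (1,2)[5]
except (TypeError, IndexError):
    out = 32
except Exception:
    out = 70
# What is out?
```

Step-by-step execution trace:
1. `num = (1,2)[5]` raises IndexError.
2. `except (TypeError, IndexError)` matches (IndexError is in the tuple) → out = 32.
3. `except Exception` is not reached.
Result: 32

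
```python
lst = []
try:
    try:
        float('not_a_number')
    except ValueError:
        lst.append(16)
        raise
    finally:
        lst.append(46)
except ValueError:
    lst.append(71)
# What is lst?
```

Step-by-step execution trace:
1. Inner try: `float('not_a_number')` raises ValueError.
2. Inner `except ValueError` matches → `lst.append(16)` → lst = [16].
3. bare `raise` re-raises ValueError.
4. Inner `finally` runs during unwinding: `lst.append(46)` → lst = [16, 46].
5. Outer `except ValueError` matches → `lst.append(71)` → lst = [16, 46, 71].
Result: [16, 46, 71]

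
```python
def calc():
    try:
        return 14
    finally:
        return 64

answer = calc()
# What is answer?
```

Step-by-step execution trace:
1. `calc()` enters try: `return 14` sets pending return value 14.
2. Before returning, `finally: return 64` runs and overrides the pending return.
3. calc() returns 64 → answer = 64.
Result: 64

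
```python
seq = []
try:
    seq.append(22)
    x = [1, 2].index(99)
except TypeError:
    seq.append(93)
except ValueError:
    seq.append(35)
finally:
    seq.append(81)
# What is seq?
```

Step-by-step execution trace:
1. try: `seq.append(22)` → seq = [22].
2. `x = [1, 2].index(99)` raises ValueError.
3. `except TypeError` does not match ValueError; skipped.
4. `except ValueError` matches → `seq.append(35)` → seq = [22, 35].
5. finally always runs: `seq.append(81)` → seq = [22, 35, 81].
Result: [22, 35, 81]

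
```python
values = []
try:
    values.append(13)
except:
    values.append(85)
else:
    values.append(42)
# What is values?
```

Step-by-step execution trace:
1. try: `values.append(13)` → values = [13]. No exception raised.
2. `except` is skipped.
3. `else` runs (try completed without exception): `values.append(42)` → values = [13, 42].
Result: [13, 42]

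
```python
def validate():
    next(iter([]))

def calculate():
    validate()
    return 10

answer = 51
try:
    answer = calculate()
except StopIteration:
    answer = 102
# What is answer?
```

Step-by-step execution trace:
1. answer starts at 51.
2. try: `calculate()` calls `validate()`.
3. `validate()` evaluates `next(iter([]))`, which raises StopIteration; it propagates through calculate (uncaught).
4. `return 10` in calculate is not reached; the assignment to answer does not complete.
5. `except StopIteration` matches → answer = 102.
Result: 102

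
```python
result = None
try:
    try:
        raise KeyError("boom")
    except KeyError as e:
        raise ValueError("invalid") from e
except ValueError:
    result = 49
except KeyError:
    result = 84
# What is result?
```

Step-by-step execution trace:
1. Inner try raises KeyError; inner `except KeyError as e` catches it.
2. `raise ValueError(...) from e` raises ValueError (KeyError is attached as __cause__, but only ValueError is active).
3. Outer `except ValueError` matches → result = 49.
4. `except KeyError` is not reached.
Result: 49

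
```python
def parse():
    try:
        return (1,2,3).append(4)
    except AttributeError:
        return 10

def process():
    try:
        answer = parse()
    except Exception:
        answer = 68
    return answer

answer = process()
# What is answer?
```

Step-by-step execution trace:
1. `process()` calls `parse()`.
2. In parse: `(1,2,3).append(4)` raises AttributeError; `except AttributeError` catches it → returns 10.
3. In process: `answer = parse()` → answer = 10. No exception reaches process.
4. `except Exception` is skipped; process returns 10.
5. answer = 10.
Result: 10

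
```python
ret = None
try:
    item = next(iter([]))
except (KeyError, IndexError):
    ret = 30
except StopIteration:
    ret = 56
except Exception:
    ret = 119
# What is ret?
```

Step-by-step execution trace:
1. `item = next(iter([]))` raises StopIteration.
2. `except (KeyError, IndexError)` does not match StopIteration; skipped.
3. `except StopIteration` matches (exact type match) → ret = 56.
4. `except Exception` is not reached.
Result: 56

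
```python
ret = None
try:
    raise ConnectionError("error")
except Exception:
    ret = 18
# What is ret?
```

Step-by-step execution trace:
1. `raise ConnectionError(...)` raises ConnectionError.
2. `except Exception` matches (ConnectionError is a subclass of Exception) → ret = 18.
Result: 18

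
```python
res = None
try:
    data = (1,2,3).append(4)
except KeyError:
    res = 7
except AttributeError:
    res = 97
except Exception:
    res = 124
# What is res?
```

Step-by-step execution trace:
1. `data = (1,2,3).append(4)` raises AttributeError.
2. `except KeyError` does not match AttributeError; skipped.
3. `except AttributeError` matches → res = 97.
4. Remaining except clauses are skipped.
Result: 97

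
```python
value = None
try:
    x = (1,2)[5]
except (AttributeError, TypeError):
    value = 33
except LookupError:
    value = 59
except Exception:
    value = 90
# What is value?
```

Step-by-step execution trace:
1. `x = (1,2)[5]` raises IndexError.
2. `except (AttributeError, TypeError)` does not match IndexError; skipped.
3. `except LookupError` matches (IndexError is a subclass of LookupError) → value = 59.
4. `except Exception` is not reached.
Result: 59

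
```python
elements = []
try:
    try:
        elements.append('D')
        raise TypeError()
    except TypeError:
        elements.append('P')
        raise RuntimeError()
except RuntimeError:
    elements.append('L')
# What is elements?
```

Step-by-step execution trace:
1. Inner try: `elements.append('D')` → elements = ['D'].
2. `raise TypeError()` raises TypeError.
3. Inner `except TypeError` matches → `elements.append('P')` → elements = ['D', 'P'].
4. `raise RuntimeError()` raises RuntimeError; propagates to outer try.
5. Outer `except RuntimeError` matches → `elements.append('L')` → elements = ['D', 'P', 'L'].
Result: ['D', 'P', 'L']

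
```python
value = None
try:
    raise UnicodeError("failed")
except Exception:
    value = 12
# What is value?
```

Step-by-step execution trace:
1. `raise UnicodeError(...)` raises UnicodeError.
2. `except Exception` matches (UnicodeError is a subclass of Exception) → value = 12.
Result: 12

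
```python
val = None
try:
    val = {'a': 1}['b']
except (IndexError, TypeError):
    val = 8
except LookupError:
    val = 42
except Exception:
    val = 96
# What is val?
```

Step-by-step execution trace:
1. `val = {'a': 1}['b']` raises KeyError.
2. `except (IndexError, TypeError)` does not match KeyError; skipped.
3. `except LookupError` matches (KeyError is a subclass of LookupError) → val = 42.
4. `except Exception` is not reached.
Result: 42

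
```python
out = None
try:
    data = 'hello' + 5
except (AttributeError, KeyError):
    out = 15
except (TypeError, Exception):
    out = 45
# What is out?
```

Step-by-step execution trace:
1. `data = 'hello' + 5` raises TypeError.
2. `except (AttributeError, KeyError)` does not match TypeError; skipped.
3. `except (TypeError, Exception)` matches (TypeError is in the tuple) → out = 45.
Result: 45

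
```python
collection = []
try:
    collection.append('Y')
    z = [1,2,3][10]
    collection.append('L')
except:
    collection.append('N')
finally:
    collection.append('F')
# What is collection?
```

Step-by-step execution trace:
1. try: `collection.append('Y')` → collection = ['Y'].
2. `z = [1,2,3][10]` raises IndexError; `collection.append('L')` is not reached.
3. bare `except` matches → `collection.append('N')` → collection = ['Y', 'N'].
4. finally always runs: `collection.append('F')` → collection = ['Y', 'N', 'F'].
Result: ['Y', 'N', 'F']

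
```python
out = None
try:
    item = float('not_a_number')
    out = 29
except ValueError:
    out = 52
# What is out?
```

Step-by-step execution trace:
1. `item = float('not_a_number')` raises ValueError.
2. `out = 29` is not reached.
3. `except ValueError` matches → out = 52.
Result: 52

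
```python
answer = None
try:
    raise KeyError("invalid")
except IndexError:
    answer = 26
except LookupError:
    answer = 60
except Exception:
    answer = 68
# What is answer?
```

Step-by-step execution trace:
1. `raise KeyError(...)` raises KeyError.
2. `except IndexError` does not match (KeyError is not a subclass of IndexError); skipped.
3. `except LookupError` matches (KeyError is a subclass of LookupError) → answer = 60.
4. `except Exception` is not reached.
Result: 60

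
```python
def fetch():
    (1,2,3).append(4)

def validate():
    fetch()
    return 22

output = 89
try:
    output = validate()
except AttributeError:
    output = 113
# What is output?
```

Step-by-step execution trace:
1. output starts at 89.
2. try: `validate()` calls `fetch()`.
3. `fetch()` evaluates `(1,2,3).append(4)`, which raises AttributeError; it propagates through validate (uncaught).
4. `return 22` in validate is not reached; the assignment to output does not complete.
5. `except AttributeError` matches → output = 113.
Result: 113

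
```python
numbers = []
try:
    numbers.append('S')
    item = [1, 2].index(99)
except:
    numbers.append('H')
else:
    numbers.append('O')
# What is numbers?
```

Step-by-step execution trace:
1. try: `numbers.append('S')` → numbers = ['S'].
2. `item = [1, 2].index(99)` raises ValueError.
3. bare `except` matches → `numbers.append('H')` → numbers = ['S', 'H'].
4. `else` is skipped (an exception was raised).
Result: ['S', 'H']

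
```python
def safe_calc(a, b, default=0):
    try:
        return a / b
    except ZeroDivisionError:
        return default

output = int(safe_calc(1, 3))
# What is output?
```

Step-by-step execution trace:
1. `safe_calc(1, 3)` enters try: `return 1 / 3` → returns 0.3333333333333333. No exception raised.
2. `except ZeroDivisionError` is skipped.
3. `int(0.3333333333333333)` → 0 → output = 0.
Result: 0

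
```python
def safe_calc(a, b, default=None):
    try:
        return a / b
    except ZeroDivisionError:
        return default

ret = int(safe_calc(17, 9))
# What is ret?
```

Step-by-step execution trace:
1. `safe_calc(17, 9)` enters try: `return 17 / 9` → returns 1.8888888888888888. No exception raised.
2. `except ZeroDivisionError` is skipped.
3. `int(1.8888888888888888)` → 1 → ret = 1.
Result: 1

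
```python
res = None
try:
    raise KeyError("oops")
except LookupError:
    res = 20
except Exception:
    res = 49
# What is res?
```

Step-by-step execution trace:
1. `raise KeyError(...)` raises KeyError.
2. `except LookupError` matches (KeyError is a subclass of LookupError) → res = 20.
3. `except Exception` is not reached.
Result: 20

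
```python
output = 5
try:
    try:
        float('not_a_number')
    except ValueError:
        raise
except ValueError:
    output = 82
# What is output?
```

Step-by-step execution trace:
1. Inner try: `float('not_a_number')` raises ValueError.
2. Inner `except ValueError` matches; bare `raise` re-raises the same ValueError.
3. Outer `except ValueError` matches → output = 82.
Result: 82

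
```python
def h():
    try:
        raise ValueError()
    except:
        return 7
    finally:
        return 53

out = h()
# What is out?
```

Step-by-step execution trace:
1. `h()` enters try: `raise ValueError()` raises ValueError.
2. bare `except` matches → `return 7` sets pending return value 7.
3. Before returning, `finally: return 53` runs and overrides the pending return.
4. h() returns 53 → out = 53.
Result: 53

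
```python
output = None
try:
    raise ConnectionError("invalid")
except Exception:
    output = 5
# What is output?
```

Step-by-step execution trace:
1. `raise ConnectionError(...)` raises ConnectionError.
2. `except Exception` matches (ConnectionError is a subclass of Exception) → output = 5.
Result: 5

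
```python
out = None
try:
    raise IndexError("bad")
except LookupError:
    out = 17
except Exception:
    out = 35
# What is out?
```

Step-by-step execution trace:
1. `raise IndexError(...)` raises IndexError.
2. `except LookupError` matches (IndexError is a subclass of LookupError) → out = 17.
3. `except Exception` is not reached.
Result: 17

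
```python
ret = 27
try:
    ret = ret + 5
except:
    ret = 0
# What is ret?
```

Step-by-step execution trace:
1. ret starts at 27.
2. try: `ret = ret + 5` → ret = 32. No exception raised.
3. `except` is skipped.
Result: 32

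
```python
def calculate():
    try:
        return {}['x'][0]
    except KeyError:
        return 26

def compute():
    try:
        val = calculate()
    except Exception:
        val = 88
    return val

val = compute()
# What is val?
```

Step-by-step execution trace:
1. `compute()` calls `calculate()`.
2. In calculate: `{}['x'][0]` raises KeyError; `except KeyError` catches it → returns 26.
3. In compute: `val = calculate()` → val = 26. No exception reaches compute.
4. `except Exception` is skipped; compute returns 26.
5. val = 26.
Result: 26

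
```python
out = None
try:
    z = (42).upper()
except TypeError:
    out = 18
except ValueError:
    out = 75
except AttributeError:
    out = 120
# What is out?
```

Step-by-step execution trace:
1. `z = (42).upper()` raises AttributeError.
2. `except TypeError` does not match AttributeError; skipped.
3. `except ValueError` does not match AttributeError; skipped.
4. `except AttributeError` matches → out = 120.
Result: 120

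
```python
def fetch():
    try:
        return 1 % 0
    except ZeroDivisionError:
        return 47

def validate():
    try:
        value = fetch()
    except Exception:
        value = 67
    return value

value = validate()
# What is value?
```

Step-by-step execution trace:
1. `validate()` calls `fetch()`.
2. In fetch: `1 % 0` raises ZeroDivisionError; `except ZeroDivisionError` catches it → returns 47.
3. In validate: `value = fetch()` → value = 47. No exception reaches validate.
4. `except Exception` is skipped; validate returns 47.
5. value = 47.
Result: 47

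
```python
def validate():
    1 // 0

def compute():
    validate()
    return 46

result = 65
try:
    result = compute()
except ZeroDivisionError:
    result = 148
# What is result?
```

Step-by-step execution trace:
1. result starts at 65.
2. try: `compute()` calls `validate()`.
3. `validate()` evaluates `1 // 0`, which raises ZeroDivisionError; it propagates through compute (uncaught).
4. `return 46` in compute is not reached; the assignment to result does not complete.
5. `except ZeroDivisionError` matches → result = 148.
Result: 148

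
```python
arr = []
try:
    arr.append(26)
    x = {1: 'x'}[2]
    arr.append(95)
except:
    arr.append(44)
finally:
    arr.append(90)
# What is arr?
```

Step-by-step execution trace:
1. try: `arr.append(26)` → arr = [26].
2. `x = {1: 'x'}[2]` raises KeyError; `arr.append(95)` is not reached.
3. bare `except` matches → `arr.append(44)` → arr = [26, 44].
4. finally always runs: `arr.append(90)` → arr = [26, 44, 90].
Result: [26, 44, 90]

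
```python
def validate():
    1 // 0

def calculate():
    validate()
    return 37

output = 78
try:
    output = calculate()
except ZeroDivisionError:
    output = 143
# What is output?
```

Step-by-step execution trace:
1. output starts at 78.
2. try: `calculate()` calls `validate()`.
3. `validate()` evaluates `1 // 0`, which raises ZeroDivisionError; it propagates through calculate (uncaught).
4. `return 37` in calculate is not reached; the assignment to output does not complete.
5. `except ZeroDivisionError` matches → output = 143.
Result: 143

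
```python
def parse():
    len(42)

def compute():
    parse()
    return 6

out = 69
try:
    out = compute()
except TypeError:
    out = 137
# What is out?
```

Step-by-step execution trace:
1. out starts at 69.
2. try: `compute()` calls `parse()`.
3. `parse()` evaluates `len(42)`, which raises TypeError; it propagates through compute (uncaught).
4. `return 6` in compute is not reached; the assignment to out does not complete.
5. `except TypeError` matches → out = 137.
Result: 137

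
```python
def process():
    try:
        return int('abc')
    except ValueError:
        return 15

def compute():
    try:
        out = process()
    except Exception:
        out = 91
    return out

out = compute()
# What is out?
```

Step-by-step execution trace:
1. `compute()` calls `process()`.
2. In process: `int('abc')` raises ValueError; `except ValueError` catches it → returns 15.
3. In compute: `out = process()` → out = 15. No exception reaches compute.
4. `except Exception` is skipped; compute returns 15.
5. out = 15.
Result: 15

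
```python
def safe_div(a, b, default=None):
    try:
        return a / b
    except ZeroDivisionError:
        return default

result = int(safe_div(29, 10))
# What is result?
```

Step-by-step execution trace:
1. `safe_div(29, 10)` enters try: `return 29 / 10` → returns 2.9. No exception raised.
2. `except ZeroDivisionError` is skipped.
3. `int(2.9)` → 2 → result = 2.
Result: 2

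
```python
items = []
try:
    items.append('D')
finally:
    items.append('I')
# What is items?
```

Step-by-step execution trace:
1. try: `items.append('D')` → items = ['D'].
2. The try body completes without raising.
3. finally always runs: `items.append('I')` → items = ['D', 'I'].
Result: ['D', 'I']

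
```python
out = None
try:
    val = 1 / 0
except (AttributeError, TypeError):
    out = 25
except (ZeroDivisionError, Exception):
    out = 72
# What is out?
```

Step-by-step execution trace:
1. `val = 1 / 0` raises ZeroDivisionError.
2. `except (AttributeError, TypeError)` does not match ZeroDivisionError; skipped.
3. `except (ZeroDivisionError, Exception)` matches (ZeroDivisionError is in the tuple) → out = 72.
Result: 72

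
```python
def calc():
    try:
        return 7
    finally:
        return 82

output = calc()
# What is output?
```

Step-by-step execution trace:
1. `calc()` enters try: `return 7` sets pending return value 7.
2. Before returning, `finally: return 82` runs and overrides the pending return.
3. calc() returns 82 → output = 82.
Result: 82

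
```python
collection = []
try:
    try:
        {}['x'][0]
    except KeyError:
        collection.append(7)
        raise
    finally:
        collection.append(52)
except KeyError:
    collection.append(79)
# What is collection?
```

Step-by-step execution trace:
1. Inner try: `{}['x'][0]` raises KeyError.
2. Inner `except KeyError` matches → `collection.append(7)` → collection = [7].
3. bare `raise` re-raises KeyError.
4. Inner `finally` runs during unwinding: `collection.append(52)` → collection = [7, 52].
5. Outer `except KeyError` matches → `collection.append(79)` → collection = [7, 52, 79].
Result: [7, 52, 79]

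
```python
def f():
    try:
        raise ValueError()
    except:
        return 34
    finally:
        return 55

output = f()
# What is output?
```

Step-by-step execution trace:
1. `f()` enters try: `raise ValueError()` raises ValueError.
2. bare `except` matches → `return 34` sets pending return value 34.
3. Before returning, `finally: return 55` runs and overrides the pending return.
4. f() returns 55 → output = 55.
Result: 55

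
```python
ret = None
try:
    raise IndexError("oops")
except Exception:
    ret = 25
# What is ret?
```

Step-by-step execution trace:
1. `raise IndexError(...)` raises IndexError.
2. `except Exception` matches (IndexError is a subclass of Exception) → ret = 25.
Result: 25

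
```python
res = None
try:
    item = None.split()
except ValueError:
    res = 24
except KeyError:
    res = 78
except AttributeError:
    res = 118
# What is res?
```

Step-by-step execution trace:
1. `item = None.split()` raises AttributeError.
2. `except ValueError` does not match AttributeError; skipped.
3. `except KeyError` does not match AttributeError; skipped.
4. `except AttributeError` matches → res = 118.
Result: 118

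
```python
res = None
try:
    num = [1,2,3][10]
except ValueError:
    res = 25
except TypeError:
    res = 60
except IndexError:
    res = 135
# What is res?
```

Step-by-step execution trace:
1. `num = [1,2,3][10]` raises IndexError.
2. `except ValueError` does not match IndexError; skipped.
3. `except TypeError` does not match IndexError; skipped.
4. `except IndexError` matches → res = 135.
Result: 135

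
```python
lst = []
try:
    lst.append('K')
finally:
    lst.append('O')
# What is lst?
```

Step-by-step execution trace:
1. try: `lst.append('K')` → lst = ['K'].
2. The try body completes without raising.
3. finally always runs: `lst.append('O')` → lst = ['K', 'O'].
Result: ['K', 'O']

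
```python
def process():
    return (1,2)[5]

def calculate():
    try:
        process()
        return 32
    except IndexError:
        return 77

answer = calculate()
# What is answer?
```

Step-by-step execution trace:
1. `calculate()` calls `process()`.
2. `process()` evaluates `(1,2)[5]`, which raises IndexError; it propagates to the caller.
3. `return 32` is not reached.
4. `except IndexError` in calculate matches → returns 77.
5. answer = 77.
Result: 77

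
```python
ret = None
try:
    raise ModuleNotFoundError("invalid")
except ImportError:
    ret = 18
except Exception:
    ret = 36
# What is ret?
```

Step-by-step execution trace:
1. `raise ModuleNotFoundError(...)` raises ModuleNotFoundError.
2. `except ImportError` matches (ModuleNotFoundError is a subclass of ImportError) → ret = 18.
3. `except Exception` is not reached.
Result: 18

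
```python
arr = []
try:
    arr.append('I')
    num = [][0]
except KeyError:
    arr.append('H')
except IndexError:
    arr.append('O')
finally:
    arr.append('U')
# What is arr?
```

Step-by-step execution trace:
1. try: `arr.append('I')` → arr = ['I'].
2. `num = [][0]` raises IndexError.
3. `except KeyError` does not match IndexError; skipped.
4. `except IndexError` matches → `arr.append('O')` → arr = ['I', 'O'].
5. finally always runs: `arr.append('U')` → arr = ['I', 'O', 'U'].
Result: ['I', 'O', 'U']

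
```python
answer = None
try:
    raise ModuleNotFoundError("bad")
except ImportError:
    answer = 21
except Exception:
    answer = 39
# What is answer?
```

Step-by-step execution trace:
1. `raise ModuleNotFoundError(...)` raises ModuleNotFoundError.
2. `except ImportError` matches (ModuleNotFoundError is a subclass of ImportError) → answer = 21.
3. `except Exception` is not reached.
Result: 21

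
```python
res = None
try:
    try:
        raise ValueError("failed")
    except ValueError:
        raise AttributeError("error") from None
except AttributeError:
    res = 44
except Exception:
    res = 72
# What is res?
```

Step-by-step execution trace:
1. Inner try raises ValueError; inner `except ValueError` catches it.
2. `raise AttributeError(...) from None` raises AttributeError (from None suppresses __context__, but the active exception is still AttributeError).
3. Outer `except AttributeError` matches → res = 44.
4. `except Exception` is not reached.
Result: 44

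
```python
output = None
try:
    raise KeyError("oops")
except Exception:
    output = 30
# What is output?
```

Step-by-step execution trace:
1. `raise KeyError(...)` raises KeyError.
2. `except Exception` matches (KeyError is a subclass of Exception) → output = 30.
Result: 30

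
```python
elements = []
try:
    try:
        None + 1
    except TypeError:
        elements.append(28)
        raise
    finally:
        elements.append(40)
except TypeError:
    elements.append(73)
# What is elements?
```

Step-by-step execution trace:
1. Inner try: `None + 1` raises TypeError.
2. Inner `except TypeError` matches → `elements.append(28)` → elements = [28].
3. bare `raise` re-raises TypeError.
4. Inner `finally` runs during unwinding: `elements.append(40)` → elements = [28, 40].
5. Outer `except TypeError` matches → `elements.append(73)` → elements = [28, 40, 73].
Result: [28, 40, 73]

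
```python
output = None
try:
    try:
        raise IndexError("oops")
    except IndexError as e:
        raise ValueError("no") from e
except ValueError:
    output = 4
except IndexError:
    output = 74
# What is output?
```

Step-by-step execution trace:
1. Inner try raises IndexError; inner `except IndexError as e` catches it.
2. `raise ValueError(...) from e` raises ValueError (IndexError is attached as __cause__, but only ValueError is active).
3. Outer `except ValueError` matches → output = 4.
4. `except IndexError` is not reached.
Result: 4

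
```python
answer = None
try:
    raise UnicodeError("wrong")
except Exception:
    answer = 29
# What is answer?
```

Step-by-step execution trace:
1. `raise UnicodeError(...)` raises UnicodeError.
2. `except Exception` matches (UnicodeError is a subclass of Exception) → answer = 29.
Result: 29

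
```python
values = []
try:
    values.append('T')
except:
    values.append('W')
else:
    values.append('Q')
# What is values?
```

Step-by-step execution trace:
1. try: `values.append('T')` → values = ['T']. No exception raised.
2. `except` is skipped.
3. `else` runs (try completed without exception): `values.append('Q')` → values = ['T', 'Q'].
Result: ['T', 'Q']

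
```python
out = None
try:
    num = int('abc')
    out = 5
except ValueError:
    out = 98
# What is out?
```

Step-by-step execution trace:
1. `num = int('abc')` raises ValueError.
2. `out = 5` is not reached.
3. `except ValueError` matches → out = 98.
Result: 98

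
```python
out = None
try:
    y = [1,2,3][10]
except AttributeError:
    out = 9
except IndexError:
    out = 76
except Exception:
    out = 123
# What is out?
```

Step-by-step execution trace:
1. `y = [1,2,3][10]` raises IndexError.
2. `except AttributeError` does not match IndexError; skipped.
3. `except IndexError` matches → out = 76.
4. Remaining except clauses are skipped.
Result: 76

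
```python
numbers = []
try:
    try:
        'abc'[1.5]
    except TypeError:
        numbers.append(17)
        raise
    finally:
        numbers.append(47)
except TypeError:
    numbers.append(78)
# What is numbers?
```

Step-by-step execution trace:
1. Inner try: `'abc'[1.5]` raises TypeError.
2. Inner `except TypeError` matches → `numbers.append(17)` → numbers = [17].
3. bare `raise` re-raises TypeError.
4. Inner `finally` runs during unwinding: `numbers.append(47)` → numbers = [17, 47].
5. Outer `except TypeError` matches → `numbers.append(78)` → numbers = [17, 47, 78].
Result: [17, 47, 78]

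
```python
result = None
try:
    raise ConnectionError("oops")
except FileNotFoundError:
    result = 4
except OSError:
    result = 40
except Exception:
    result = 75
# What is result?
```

Step-by-step execution trace:
1. `raise ConnectionError(...)` raises ConnectionError.
2. `except FileNotFoundError` does not match (ConnectionError is not a subclass of FileNotFoundError); skipped.
3. `except OSError` matches (ConnectionError is a subclass of OSError) → result = 40.
4. `except Exception` is not reached.
Result: 40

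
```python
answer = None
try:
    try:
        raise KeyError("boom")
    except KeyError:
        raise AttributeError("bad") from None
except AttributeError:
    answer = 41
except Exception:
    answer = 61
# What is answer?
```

Step-by-step execution trace:
1. Inner try raises KeyError; inner `except KeyError` catches it.
2. `raise AttributeError(...) from None` raises AttributeError (from None suppresses __context__, but the active exception is still AttributeError).
3. Outer `except AttributeError` matches → answer = 41.
4. `except Exception` is not reached.
Result: 41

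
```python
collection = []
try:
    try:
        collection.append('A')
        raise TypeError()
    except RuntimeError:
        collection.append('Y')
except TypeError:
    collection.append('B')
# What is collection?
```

Step-by-step execution trace:
1. Inner try: `collection.append('A')` → collection = ['A'].
2. `raise TypeError()` raises TypeError.
3. Inner `except RuntimeError` does not match TypeError; exception propagates to outer try.
4. Outer `except TypeError` matches → `collection.append('B')` → collection = ['A', 'B'].
Result: ['A', 'B']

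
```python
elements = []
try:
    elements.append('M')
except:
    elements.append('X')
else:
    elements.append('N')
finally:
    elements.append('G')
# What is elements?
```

Step-by-step execution trace:
1. try: `elements.append('M')` → elements = ['M']. No exception raised.
2. `except` is skipped.
3. `else` runs: `elements.append('N')` → elements = ['M', 'N'].
4. `finally` always runs: `elements.append('G')` → elements = ['M', 'N', 'G'].
Result: ['M', 'N', 'G']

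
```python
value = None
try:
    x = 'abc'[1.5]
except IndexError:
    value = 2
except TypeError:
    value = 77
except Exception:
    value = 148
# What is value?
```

Step-by-step execution trace:
1. `x = 'abc'[1.5]` raises TypeError.
2. `except IndexError` does not match TypeError; skipped.
3. `except TypeError` matches → value = 77.
4. Remaining except clauses are skipped.
Result: 77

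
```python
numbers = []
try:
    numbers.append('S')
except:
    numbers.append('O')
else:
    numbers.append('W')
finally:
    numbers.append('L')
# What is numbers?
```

Step-by-step execution trace:
1. try: `numbers.append('S')` → numbers = ['S']. No exception raised.
2. `except` is skipped.
3. `else` runs: `numbers.append('W')` → numbers = ['S', 'W'].
4. `finally` always runs: `numbers.append('L')` → numbers = ['S', 'W', 'L'].
Result: ['S', 'W', 'L']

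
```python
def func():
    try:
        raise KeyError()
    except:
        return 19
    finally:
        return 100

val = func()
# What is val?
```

Step-by-step execution trace:
1. `func()` enters try: `raise KeyError()` raises KeyError.
2. bare `except` matches → `return 19` sets pending return value 19.
3. Before returning, `finally: return 100` runs and overrides the pending return.
4. func() returns 100 → val = 100.
Result: 100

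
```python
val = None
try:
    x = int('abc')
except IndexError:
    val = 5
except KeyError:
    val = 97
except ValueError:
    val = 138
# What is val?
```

Step-by-step execution trace:
1. `x = int('abc')` raises ValueError.
2. `except IndexError` does not match ValueError; skipped.
3. `except KeyError` does not match ValueError; skipped.
4. `except ValueError` matches → val = 138.
Result: 138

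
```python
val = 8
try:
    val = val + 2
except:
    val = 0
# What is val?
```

Step-by-step execution trace:
1. val starts at 8.
2. try: `val = val + 2` → val = 10. No exception raised.
3. `except` is skipped.
Result: 10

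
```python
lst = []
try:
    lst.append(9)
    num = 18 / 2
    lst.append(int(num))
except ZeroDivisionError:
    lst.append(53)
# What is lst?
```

Step-by-step execution trace:
1. try: `lst.append(9)` → lst = [9].
2. `num = 18 / 2` → num = 9.0. No exception raised.
3. `lst.append(int(num))` → lst = [9, 9].
4. `except ZeroDivisionError` is skipped (no exception was raised).
Result: [9, 9]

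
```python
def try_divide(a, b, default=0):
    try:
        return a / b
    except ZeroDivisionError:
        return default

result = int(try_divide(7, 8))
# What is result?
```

Step-by-step execution trace:
1. `try_divide(7, 8)` enters try: `return 7 / 8` → returns 0.875. No exception raised.
2. `except ZeroDivisionError` is skipped.
3. `int(0.875)` → 0 → result = 0.
Result: 0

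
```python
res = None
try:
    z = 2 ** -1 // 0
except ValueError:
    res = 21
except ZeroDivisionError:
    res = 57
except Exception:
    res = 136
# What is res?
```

Step-by-step execution trace:
1. `z = 2 ** -1 // 0` raises ZeroDivisionError.
2. `except ValueError` does not match ZeroDivisionError; skipped.
3. `except ZeroDivisionError` matches → res = 57.
4. Remaining except clauses are skipped.
Result: 57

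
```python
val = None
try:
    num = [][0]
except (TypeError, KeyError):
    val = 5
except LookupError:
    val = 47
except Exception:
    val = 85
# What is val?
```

Step-by-step execution trace:
1. `num = [][0]` raises IndexError.
2. `except (TypeError, KeyError)` does not match IndexError; skipped.
3. `except LookupError` matches (IndexError is a subclass of LookupError) → val = 47.
4. `except Exception` is not reached.
Result: 47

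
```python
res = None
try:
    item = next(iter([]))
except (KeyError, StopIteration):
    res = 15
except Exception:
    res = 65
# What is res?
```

Step-by-step execution trace:
1. `item = next(iter([]))` raises StopIteration.
2. `except (KeyError, StopIteration)` matches (StopIteration is in the tuple) → res = 15.
3. `except Exception` is not reached.
Result: 15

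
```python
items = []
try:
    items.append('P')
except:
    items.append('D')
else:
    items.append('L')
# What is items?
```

Step-by-step execution trace:
1. try: `items.append('P')` → items = ['P']. No exception raised.
2. `except` is skipped.
3. `else` runs (try completed without exception): `items.append('L')` → items = ['P', 'L'].
Result: ['P', 'L']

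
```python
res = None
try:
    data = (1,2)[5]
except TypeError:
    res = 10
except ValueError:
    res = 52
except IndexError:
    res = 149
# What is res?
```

Step-by-step execution trace:
1. `data = (1,2)[5]` raises IndexError.
2. `except TypeError` does not match IndexError; skipped.
3. `except ValueError` does not match IndexError; skipped.
4. `except IndexError` matches → res = 149.
Result: 149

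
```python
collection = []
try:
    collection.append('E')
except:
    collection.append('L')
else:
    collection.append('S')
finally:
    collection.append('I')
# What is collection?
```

Step-by-step execution trace:
1. try: `collection.append('E')` → collection = ['E']. No exception raised.
2. `except` is skipped.
3. `else` runs: `collection.append('S')` → collection = ['E', 'S'].
4. `finally` always runs: `collection.append('I')` → collection = ['E', 'S', 'I'].
Result: ['E', 'S', 'I']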